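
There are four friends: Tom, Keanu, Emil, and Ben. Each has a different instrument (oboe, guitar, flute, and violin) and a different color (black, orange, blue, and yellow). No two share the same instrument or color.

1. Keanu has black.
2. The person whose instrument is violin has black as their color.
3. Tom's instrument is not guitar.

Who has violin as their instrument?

With clues 1–2, Ben, Emil, and Tom are impossible for the one with instrument violin.
That leaves Keanu.

Keanu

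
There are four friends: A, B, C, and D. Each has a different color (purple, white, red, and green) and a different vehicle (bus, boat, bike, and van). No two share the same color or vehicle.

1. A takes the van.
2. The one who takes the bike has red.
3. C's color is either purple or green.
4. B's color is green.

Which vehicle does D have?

bike

Clue 1 rules out van for D's vehicle.
With clues 1–4, boat and bus are impossible for D's vehicle.
That leaves bike.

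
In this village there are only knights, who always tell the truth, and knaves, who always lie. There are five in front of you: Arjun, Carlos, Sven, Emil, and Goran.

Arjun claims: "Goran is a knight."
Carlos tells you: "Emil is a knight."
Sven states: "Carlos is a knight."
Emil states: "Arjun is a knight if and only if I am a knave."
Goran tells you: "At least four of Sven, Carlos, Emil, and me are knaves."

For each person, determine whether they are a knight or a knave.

Consider Arjun. Suppose Arjun is a knight.
Then whichever role Emil has, Emil's statement has the wrong truth value — contradiction.
So Arjun is a knave.
Consider Carlos. Suppose Carlos is a knave.
Then no assignment of the remaining roles makes every statement match its speaker's type — contradiction.
So Carlos is a knight.
With that fixed, Sven's statement is true, so Sven is a knight.
With that fixed, Goran's statement is false, so Goran is a knave.
Consider Emil. Suppose Emil is a knave.
Then Carlos's statement comes out false, contradicting Carlos being a knight.
So Emil is a knight.

Arjun: knave, Carlos: knight, Sven: knight, Emil: knight, Goran: knave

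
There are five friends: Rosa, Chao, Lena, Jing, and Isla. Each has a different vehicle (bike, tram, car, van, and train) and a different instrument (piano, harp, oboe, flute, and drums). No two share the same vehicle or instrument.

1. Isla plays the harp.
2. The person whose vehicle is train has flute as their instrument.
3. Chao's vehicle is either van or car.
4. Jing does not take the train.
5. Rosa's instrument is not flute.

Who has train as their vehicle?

Lena

With clues 1–2, Isla is impossible for the one with vehicle train.
With clues 1–3, Chao is impossible for the one with vehicle train.
With clues 1–4, Jing is impossible for the one with vehicle train.
With clues 1–5, Rosa is impossible for the one with vehicle train.
That leaves Lena.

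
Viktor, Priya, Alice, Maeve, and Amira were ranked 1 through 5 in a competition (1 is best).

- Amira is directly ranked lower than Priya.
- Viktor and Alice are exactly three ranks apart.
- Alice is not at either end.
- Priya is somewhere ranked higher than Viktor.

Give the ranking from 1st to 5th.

Maeve, Alice, Priya, Amira, Viktor

From clue 1: Priya is in {1,2,3,4}.
From clues 1–2: Priya is in {2,3}.
From clues 1–3: Viktor is in {1,5}.
From clues 1–4: Maeve → rank 1, Alice → rank 2, Priya → rank 3, Amira → rank 4, Viktor → rank 5.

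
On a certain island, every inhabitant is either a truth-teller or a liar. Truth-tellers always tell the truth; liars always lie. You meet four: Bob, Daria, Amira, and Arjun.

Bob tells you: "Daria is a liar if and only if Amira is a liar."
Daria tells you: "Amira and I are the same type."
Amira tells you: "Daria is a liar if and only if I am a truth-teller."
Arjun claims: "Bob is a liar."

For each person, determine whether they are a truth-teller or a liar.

Consider Bob. Suppose Bob is a truth-teller.
Then no assignment of the remaining roles makes every statement match its speaker's type — contradiction.
So Bob is a liar.
With that fixed, Arjun's statement is true, so Arjun is a truth-teller.
Consider Daria. Suppose Daria is a truth-teller.
Then whichever role Amira has, Amira's statement has the wrong truth value — contradiction.
So Daria is a liar.
Consider Amira. Suppose Amira is a liar.
Then Bob's statement comes out true, contradicting Bob being a liar.
So Amira is a truth-teller.

Bob: liar, Daria: liar, Amira: truth-teller, Arjun: truth-teller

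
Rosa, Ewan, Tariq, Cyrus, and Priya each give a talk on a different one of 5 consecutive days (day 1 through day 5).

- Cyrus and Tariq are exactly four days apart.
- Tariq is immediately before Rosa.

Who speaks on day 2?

With clue 1, Cyrus and Tariq are ruled out for day 2.
With clues 1–2, Ewan and Priya are ruled out for day 2.
So day 2 is Rosa.

Rosa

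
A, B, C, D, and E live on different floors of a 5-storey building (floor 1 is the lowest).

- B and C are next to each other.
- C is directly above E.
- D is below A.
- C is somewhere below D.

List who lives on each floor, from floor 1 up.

E, C, B, D, A

From clues 1–2: B is in {3,4,5}.
From clues 1–3: A is in {2,5}.
From clues 1–4: E → floor 1, C → floor 2, B → floor 3, D → floor 4, A → floor 5.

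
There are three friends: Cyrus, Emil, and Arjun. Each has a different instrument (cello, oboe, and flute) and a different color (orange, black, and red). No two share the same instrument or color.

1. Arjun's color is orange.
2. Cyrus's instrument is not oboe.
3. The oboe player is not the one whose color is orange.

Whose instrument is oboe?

With clues 1–2, Cyrus is impossible for the one with instrument oboe.
With clues 1–3, Arjun is impossible for the one with instrument oboe.
That leaves Emil.

Emil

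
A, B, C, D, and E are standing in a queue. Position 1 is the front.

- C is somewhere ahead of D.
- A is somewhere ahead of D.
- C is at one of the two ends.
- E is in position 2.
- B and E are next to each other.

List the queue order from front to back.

From clue 1: C is in {1,2,3,4}.
From clues 1–2: D is in {3,4,5}.
From clues 1–3: C → position 1.
From clues 1–4: E → position 2.
From clues 1–5: B → position 3, A → position 4, D → position 5.

C, E, B, A, D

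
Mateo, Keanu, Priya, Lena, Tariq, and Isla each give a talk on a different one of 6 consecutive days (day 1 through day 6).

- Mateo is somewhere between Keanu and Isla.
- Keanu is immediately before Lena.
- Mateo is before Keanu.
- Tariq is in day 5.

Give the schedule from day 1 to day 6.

Isla, Mateo, Keanu, Lena, Tariq, Priya

From clue 1: Mateo is in {2,3,4,5}.
From clues 1–3: Mateo is in {2,3,4}.
From clues 1–4: Isla → day 1, Mateo → day 2, Keanu → day 3, Lena → day 4, Tariq → day 5, Priya → day 6.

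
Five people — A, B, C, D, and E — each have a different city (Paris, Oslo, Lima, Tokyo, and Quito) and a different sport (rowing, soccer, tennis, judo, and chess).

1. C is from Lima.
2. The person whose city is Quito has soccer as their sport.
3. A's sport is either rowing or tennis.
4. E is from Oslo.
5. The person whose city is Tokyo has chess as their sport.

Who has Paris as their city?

Clue 1 rules out C for the one with city Paris.
With clues 1–4, E is impossible for the one with city Paris.
With clues 1–5, B and D are impossible for the one with city Paris.
That leaves A.

A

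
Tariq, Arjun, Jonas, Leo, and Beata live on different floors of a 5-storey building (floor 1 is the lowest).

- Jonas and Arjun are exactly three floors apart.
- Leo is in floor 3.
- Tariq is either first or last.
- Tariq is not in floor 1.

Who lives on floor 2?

Beata

With clues 1–2, Leo is ruled out for floor 2.
With clues 1–3, Tariq is ruled out for floor 2.
With clues 1–4, Arjun and Jonas are ruled out for floor 2.
So floor 2 is Beata.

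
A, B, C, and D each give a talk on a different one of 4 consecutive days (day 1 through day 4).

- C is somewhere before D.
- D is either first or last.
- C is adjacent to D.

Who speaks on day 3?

C

With clues 1–2, D is ruled out for day 3.
With clues 1–3, A and B are ruled out for day 3.
So day 3 is C.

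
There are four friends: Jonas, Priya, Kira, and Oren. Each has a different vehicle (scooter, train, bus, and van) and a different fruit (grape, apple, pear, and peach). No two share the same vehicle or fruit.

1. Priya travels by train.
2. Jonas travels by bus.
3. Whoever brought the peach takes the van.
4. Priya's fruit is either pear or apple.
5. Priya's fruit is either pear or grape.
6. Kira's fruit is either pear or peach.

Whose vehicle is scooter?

Clue 1 rules out Priya for the one with vehicle scooter.
With clues 1–2, Jonas is impossible for the one with vehicle scooter.
With clues 1–6, Kira is impossible for the one with vehicle scooter.
That leaves Oren.

Oren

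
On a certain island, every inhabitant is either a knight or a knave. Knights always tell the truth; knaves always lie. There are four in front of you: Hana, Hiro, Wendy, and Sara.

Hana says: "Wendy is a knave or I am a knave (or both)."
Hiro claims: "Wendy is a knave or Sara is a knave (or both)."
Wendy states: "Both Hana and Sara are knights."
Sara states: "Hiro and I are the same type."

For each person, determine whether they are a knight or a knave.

Hana: knight, Hiro: knight, Wendy: knave, Sara: knave

Consider Hana. Suppose Hana is a knave.
Then Hana's own statement would have to be false, but it can't be — contradiction.
So Hana is a knight.
Consider Hiro. Suppose Hiro is a knave.
Then whichever role Sara has, Sara's statement has the wrong truth value — contradiction.
So Hiro is a knight.
Consider Wendy. Suppose Wendy is a knight.
Then Hana's statement comes out false, contradicting Hana being a knight.
So Wendy is a knave.
Consider Sara. Suppose Sara is a knight.
Then Wendy's statement comes out true, contradicting Wendy being a knave.
So Sara is a knave.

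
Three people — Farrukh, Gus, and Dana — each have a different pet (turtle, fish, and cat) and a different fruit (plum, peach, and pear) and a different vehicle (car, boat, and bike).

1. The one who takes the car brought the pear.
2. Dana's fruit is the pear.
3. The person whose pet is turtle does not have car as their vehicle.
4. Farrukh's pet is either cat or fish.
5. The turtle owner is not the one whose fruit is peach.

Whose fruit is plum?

Gus

With clues 1–2, Dana is impossible for the one with fruit plum.
With clues 1–5, Farrukh is impossible for the one with fruit plum.
That leaves Gus.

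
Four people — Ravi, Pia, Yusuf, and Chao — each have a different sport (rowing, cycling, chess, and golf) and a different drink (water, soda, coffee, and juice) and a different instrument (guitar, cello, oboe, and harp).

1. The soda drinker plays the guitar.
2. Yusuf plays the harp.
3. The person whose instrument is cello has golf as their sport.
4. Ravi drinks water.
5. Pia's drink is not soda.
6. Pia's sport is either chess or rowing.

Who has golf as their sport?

Ravi

With clues 1–3, Yusuf is impossible for the one with sport golf.
With clues 1–5, Chao is impossible for the one with sport golf.
With clues 1–6, Pia is impossible for the one with sport golf.
That leaves Ravi.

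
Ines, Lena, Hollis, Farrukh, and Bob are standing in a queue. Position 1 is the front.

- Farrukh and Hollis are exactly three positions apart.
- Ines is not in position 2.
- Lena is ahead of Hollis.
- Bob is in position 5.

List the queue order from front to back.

From clue 1: Hollis is in {1,2,4,5}.
From clues 1–2: Ines is in {1,3,4,5}.
From clues 1–3: Hollis is in {2,4,5}.
From clues 1–4: Farrukh → position 1, Lena → position 2, Ines → position 3, Hollis → position 4, Bob → position 5.

Farrukh, Lena, Ines, Hollis, Bob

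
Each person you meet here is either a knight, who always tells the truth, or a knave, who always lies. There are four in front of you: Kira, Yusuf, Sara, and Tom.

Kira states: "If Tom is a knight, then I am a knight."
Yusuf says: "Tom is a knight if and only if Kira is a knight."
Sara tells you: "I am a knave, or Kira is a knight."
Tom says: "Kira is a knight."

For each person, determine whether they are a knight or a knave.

Kira: knight, Yusuf: knight, Sara: knight, Tom: knight

Consider Kira. Suppose Kira is a knave.
Then whichever role Sara has, Sara's statement has the wrong truth value — contradiction.
So Kira is a knight.
With that fixed, Sara's statement is true, so Sara is a knight.
With that fixed, Tom's statement is true, so Tom is a knight.
With that fixed, Yusuf's statement is true, so Yusuf is a knight.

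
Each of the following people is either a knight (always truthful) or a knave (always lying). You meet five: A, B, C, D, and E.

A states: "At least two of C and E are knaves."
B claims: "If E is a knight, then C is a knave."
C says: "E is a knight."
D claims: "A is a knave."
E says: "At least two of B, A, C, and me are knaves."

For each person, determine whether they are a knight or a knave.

Consider A. Suppose A is a knight.
Then no assignment of the remaining roles makes every statement match its speaker's type — contradiction.
So A is a knave.
With that fixed, D's statement is true, so D is a knight.
Consider B. Suppose B is a knight.
Then no assignment of the remaining roles makes every statement match its speaker's type — contradiction.
So B is a knave.
With that fixed, E's statement is true, so E is a knight.
With that fixed, C's statement is true, so C is a knight.

A: knave, B: knave, C: knight, D: knight, E: knight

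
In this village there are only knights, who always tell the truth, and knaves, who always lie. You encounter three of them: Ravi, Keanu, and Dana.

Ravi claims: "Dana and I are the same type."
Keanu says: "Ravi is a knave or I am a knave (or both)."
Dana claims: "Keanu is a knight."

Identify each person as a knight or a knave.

Consider Ravi. Suppose Ravi is a knight.
Then whichever role Keanu has, Keanu's statement has the wrong truth value — contradiction.
So Ravi is a knave.
With that fixed, Keanu's statement is true, so Keanu is a knight.
With that fixed, Dana's statement is true, so Dana is a knight.

Ravi: knave, Keanu: knight, Dana: knight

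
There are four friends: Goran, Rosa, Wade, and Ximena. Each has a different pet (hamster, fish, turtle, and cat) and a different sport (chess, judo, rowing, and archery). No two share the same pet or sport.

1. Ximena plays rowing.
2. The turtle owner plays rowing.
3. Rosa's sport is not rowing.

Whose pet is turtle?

With clues 1–2, Goran, Rosa, and Wade are impossible for the one with pet turtle.
That leaves Ximena.

Ximena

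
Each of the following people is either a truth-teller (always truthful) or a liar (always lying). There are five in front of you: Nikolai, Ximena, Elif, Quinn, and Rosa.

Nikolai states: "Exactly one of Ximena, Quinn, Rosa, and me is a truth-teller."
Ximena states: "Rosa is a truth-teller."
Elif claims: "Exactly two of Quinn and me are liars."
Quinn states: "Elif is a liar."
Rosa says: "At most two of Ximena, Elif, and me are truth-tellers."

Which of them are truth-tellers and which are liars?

Consider Nikolai. Suppose Nikolai is a truth-teller.
Then no assignment of the remaining roles makes every statement match its speaker's type — contradiction.
So Nikolai is a liar.
Consider Ximena. Suppose Ximena is a liar.
Then no assignment of the remaining roles makes every statement match its speaker's type — contradiction.
So Ximena is a truth-teller.
Consider Elif. Suppose Elif is a truth-teller.
Then Elif's own statement would have to be true, but it can't be — contradiction.
So Elif is a liar.
With that fixed, Quinn's statement is true, so Quinn is a truth-teller.
With that fixed, Rosa's statement is true, so Rosa is a truth-teller.

Nikolai: liar, Ximena: truth-teller, Elif: liar, Quinn: truth-teller, Rosa: truth-teller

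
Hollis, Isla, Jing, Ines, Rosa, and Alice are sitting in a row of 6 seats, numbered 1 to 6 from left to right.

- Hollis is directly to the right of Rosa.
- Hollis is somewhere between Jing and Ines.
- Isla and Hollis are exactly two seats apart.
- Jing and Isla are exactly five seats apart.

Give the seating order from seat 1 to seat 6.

From clue 1: Hollis is in {2,3,4,5,6}.
From clues 1–2: Hollis is in {3,4,5}.
From clues 1–4: Jing → seat 1, Alice → seat 2, Rosa → seat 3, Hollis → seat 4, Ines → seat 5, Isla → seat 6.

Jing, Alice, Rosa, Hollis, Ines, Isla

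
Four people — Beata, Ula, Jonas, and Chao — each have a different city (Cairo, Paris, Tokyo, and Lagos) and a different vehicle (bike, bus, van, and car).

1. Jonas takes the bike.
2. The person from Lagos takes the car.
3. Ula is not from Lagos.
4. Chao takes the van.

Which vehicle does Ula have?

Clue 1 rules out bike for Ula's vehicle.
With clues 1–3, car is impossible for Ula's vehicle.
With clues 1–4, van is impossible for Ula's vehicle.
That leaves bus.

bus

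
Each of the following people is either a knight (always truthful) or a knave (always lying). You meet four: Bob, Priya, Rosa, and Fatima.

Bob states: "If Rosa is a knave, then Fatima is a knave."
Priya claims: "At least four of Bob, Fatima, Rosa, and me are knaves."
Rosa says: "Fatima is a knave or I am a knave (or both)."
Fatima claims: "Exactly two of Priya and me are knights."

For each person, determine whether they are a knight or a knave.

Consider Bob. Suppose Bob is a knave.
Then no assignment of the remaining roles makes every statement match its speaker's type — contradiction.
So Bob is a knight.
With that fixed, Priya's statement is false, so Priya is a knave.
With that fixed, Fatima's statement is false, so Fatima is a knave.
With that fixed, Rosa's statement is true, so Rosa is a knight.

Bob: knight, Priya: knave, Rosa: knight, Fatima: knave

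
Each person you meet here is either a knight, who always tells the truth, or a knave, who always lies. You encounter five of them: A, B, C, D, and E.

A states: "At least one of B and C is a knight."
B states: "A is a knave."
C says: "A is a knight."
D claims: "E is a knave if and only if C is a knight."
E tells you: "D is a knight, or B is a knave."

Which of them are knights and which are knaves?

Consider A. Suppose A is a knave.
Then no assignment of the remaining roles makes every statement match its speaker's type — contradiction.
So A is a knight.
With that fixed, B's statement is false, so B is a knave.
With that fixed, C's statement is true, so C is a knight.
With that fixed, E's statement is true, so E is a knight.
With that fixed, D's statement is false, so D is a knave.

A: knight, B: knave, C: knight, D: knave, E: knight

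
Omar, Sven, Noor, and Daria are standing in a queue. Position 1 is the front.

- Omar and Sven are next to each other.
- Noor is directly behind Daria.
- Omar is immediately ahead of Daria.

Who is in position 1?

With clues 1–2, Noor is ruled out for position 1.
With clues 1–3, Daria and Omar are ruled out for position 1.
So position 1 is Sven.

Sven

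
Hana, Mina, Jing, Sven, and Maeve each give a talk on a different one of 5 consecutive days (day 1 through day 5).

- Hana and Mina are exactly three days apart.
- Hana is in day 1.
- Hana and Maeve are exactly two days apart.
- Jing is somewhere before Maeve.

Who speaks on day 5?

Sven

With clues 1–2, Hana and Mina are ruled out for day 5.
With clues 1–3, Maeve is ruled out for day 5.
With clues 1–4, Jing is ruled out for day 5.
So day 5 is Sven.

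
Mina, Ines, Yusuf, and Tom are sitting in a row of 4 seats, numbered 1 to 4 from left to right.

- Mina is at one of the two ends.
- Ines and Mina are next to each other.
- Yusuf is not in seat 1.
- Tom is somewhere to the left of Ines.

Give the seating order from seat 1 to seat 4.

From clue 1: Mina is in {1,4}.
From clues 1–4: Tom → seat 1, Yusuf → seat 2, Ines → seat 3, Mina → seat 4.

Tom, Yusuf, Ines, Mina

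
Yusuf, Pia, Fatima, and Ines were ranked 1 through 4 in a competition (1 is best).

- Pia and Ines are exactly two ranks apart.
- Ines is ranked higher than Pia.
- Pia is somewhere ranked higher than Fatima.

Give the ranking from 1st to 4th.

Ines, Yusuf, Pia, Fatima

From clues 1–2: Pia is in {3,4}.
From clues 1–3: Ines → rank 1, Yusuf → rank 2, Pia → rank 3, Fatima → rank 4.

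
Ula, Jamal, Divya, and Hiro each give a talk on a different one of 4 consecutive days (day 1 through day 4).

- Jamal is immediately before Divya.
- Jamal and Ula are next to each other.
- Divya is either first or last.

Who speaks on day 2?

Ula

With clues 1–2, Divya and Hiro are ruled out for day 2.
With clues 1–3, Jamal is ruled out for day 2.
So day 2 is Ula.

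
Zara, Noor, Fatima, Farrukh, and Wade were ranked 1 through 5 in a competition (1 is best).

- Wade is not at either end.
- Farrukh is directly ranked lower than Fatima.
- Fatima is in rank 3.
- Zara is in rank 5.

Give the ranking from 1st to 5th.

From clue 1: Wade is in {2,3,4}.
From clues 1–3: Wade → rank 2, Fatima → rank 3, Farrukh → rank 4.
From clues 1–4: Noor → rank 1, Zara → rank 5.

Noor, Wade, Fatima, Farrukh, Zara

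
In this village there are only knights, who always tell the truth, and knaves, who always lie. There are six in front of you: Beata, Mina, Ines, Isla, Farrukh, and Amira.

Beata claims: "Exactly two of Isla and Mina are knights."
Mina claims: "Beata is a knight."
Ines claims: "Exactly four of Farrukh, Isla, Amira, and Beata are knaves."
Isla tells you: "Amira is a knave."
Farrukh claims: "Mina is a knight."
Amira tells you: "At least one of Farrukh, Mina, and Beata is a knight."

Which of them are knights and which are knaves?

Consider Beata. Suppose Beata is a knight.
Then no assignment of the remaining roles makes every statement match its speaker's type — contradiction.
So Beata is a knave.
With that fixed, Mina's statement is false, so Mina is a knave.
With that fixed, Farrukh's statement is false, so Farrukh is a knave.
With that fixed, Amira's statement is false, so Amira is a knave.
With that fixed, Isla's statement is true, so Isla is a knight.
With that fixed, Ines's statement is false, so Ines is a knave.

Beata: knave, Mina: knave, Ines: knave, Isla: knight, Farrukh: knave, Amira: knave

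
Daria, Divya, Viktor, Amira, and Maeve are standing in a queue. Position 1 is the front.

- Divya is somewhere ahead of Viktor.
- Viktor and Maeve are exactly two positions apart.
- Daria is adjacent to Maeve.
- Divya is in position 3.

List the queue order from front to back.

From clue 1: Divya is in {1,2,3,4}.
From clues 1–4: Daria → position 1, Maeve → position 2, Divya → position 3, Viktor → position 4, Amira → position 5.

Daria, Maeve, Divya, Viktor, Amira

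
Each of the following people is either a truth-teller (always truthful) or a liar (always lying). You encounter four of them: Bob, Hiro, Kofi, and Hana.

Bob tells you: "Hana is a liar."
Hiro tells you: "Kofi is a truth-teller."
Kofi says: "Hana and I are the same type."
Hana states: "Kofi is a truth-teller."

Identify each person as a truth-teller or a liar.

Consider Bob. Suppose Bob is a truth-teller.
Then no assignment of the remaining roles makes every statement match its speaker's type — contradiction.
So Bob is a liar.
Consider Hiro. Suppose Hiro is a liar.
Then no assignment of the remaining roles makes every statement match its speaker's type — contradiction.
So Hiro is a truth-teller.
Consider Kofi. Suppose Kofi is a liar.
Then Hiro's statement comes out false, contradicting Hiro being a truth-teller.
So Kofi is a truth-teller.
With that fixed, Hana's statement is true, so Hana is a truth-teller.

Bob: liar, Hiro: truth-teller, Kofi: truth-teller, Hana: truth-teller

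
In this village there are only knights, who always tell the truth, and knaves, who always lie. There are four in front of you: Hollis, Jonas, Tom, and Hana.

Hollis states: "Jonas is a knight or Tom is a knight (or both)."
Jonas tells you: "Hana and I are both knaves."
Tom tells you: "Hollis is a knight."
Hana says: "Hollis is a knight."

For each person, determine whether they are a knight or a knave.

Consider Hollis. Suppose Hollis is a knave.
Then no assignment of the remaining roles makes every statement match its speaker's type — contradiction.
So Hollis is a knight.
With that fixed, Tom's statement is true, so Tom is a knight.
With that fixed, Hana's statement is true, so Hana is a knight.
With that fixed, Jonas's statement is false, so Jonas is a knave.

Hollis: knight, Jonas: knave, Tom: knight, Hana: knight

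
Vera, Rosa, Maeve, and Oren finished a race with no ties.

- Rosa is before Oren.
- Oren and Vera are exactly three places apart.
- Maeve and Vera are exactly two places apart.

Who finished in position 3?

Maeve

With clues 1–2, Oren and Vera are ruled out for place 3.
With clues 1–3, Rosa is ruled out for place 3.
So place 3 is Maeve.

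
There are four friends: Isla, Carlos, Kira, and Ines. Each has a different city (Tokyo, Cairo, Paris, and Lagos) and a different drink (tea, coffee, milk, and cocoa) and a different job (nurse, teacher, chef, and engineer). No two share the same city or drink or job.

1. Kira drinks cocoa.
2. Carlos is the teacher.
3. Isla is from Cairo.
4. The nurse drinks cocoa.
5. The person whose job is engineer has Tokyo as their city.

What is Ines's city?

With clues 1–3, Cairo is impossible for Ines's city.
With clues 1–5, Lagos and Paris are impossible for Ines's city.
That leaves Tokyo.

Tokyo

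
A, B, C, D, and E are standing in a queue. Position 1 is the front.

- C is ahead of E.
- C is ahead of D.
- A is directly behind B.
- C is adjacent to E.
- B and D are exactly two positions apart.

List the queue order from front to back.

C, E, B, A, D

From clue 1: C is in {1,2,3,4}.
From clues 1–2: C is in {1,2,3}.
From clues 1–3: C is in {1,3}.
From clues 1–5: C → position 1, E → position 2, B → position 3, A → position 4, D → position 5.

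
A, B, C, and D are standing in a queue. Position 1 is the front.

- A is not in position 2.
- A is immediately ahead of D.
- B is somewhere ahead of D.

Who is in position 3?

With clues 1–2, D is ruled out for position 3.
With clues 1–3, B and C are ruled out for position 3.
So position 3 is A.

A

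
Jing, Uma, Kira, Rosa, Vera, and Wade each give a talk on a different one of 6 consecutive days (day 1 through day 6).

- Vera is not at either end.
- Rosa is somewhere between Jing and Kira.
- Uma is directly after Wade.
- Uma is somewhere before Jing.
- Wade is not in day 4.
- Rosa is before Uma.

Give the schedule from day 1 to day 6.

From clue 1: Vera is in {2,3,4,5}.
From clues 1–2: Rosa is in {2,3,4,5}.
From clues 1–3: Jing is in {1,3,4,6}.
From clues 1–4: Jing is in {3,4,6}.
From clues 1–6: Kira → day 1, Rosa → day 2, Wade → day 3, Uma → day 4, Vera → day 5, Jing → day 6.

Kira, Rosa, Wade, Uma, Vera, Jing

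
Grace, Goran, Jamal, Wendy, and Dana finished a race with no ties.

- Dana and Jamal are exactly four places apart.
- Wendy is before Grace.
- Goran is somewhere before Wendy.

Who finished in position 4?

Grace

With clue 1, Dana and Jamal are ruled out for place 4.
With clues 1–2, Wendy is ruled out for place 4.
With clues 1–3, Goran is ruled out for place 4.
So place 4 is Grace.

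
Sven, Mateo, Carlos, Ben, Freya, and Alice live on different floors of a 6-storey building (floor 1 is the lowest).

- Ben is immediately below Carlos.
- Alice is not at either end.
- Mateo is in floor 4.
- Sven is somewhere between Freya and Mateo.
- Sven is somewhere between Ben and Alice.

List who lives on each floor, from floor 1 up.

Freya, Alice, Sven, Mateo, Ben, Carlos

From clue 1: Carlos is in {2,3,4,5,6}.
From clues 1–2: Alice is in {2,3,4,5}.
From clues 1–3: Mateo → floor 4.
From clues 1–4: Carlos is in {2,6}.
From clues 1–5: Freya → floor 1, Alice → floor 2, Sven → floor 3, Ben → floor 5, Carlos → floor 6.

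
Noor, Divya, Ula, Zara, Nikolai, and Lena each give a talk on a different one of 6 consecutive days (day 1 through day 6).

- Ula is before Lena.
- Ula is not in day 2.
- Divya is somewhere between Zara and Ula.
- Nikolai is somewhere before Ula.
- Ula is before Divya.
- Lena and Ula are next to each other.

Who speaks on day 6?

With clue 1, Ula is ruled out for day 6.
With clues 1–3, Divya is ruled out for day 6.
With clues 1–4, Nikolai is ruled out for day 6.
With clues 1–5, Noor is ruled out for day 6.
With clues 1–6, Lena is ruled out for day 6.
So day 6 is Zara.

Zara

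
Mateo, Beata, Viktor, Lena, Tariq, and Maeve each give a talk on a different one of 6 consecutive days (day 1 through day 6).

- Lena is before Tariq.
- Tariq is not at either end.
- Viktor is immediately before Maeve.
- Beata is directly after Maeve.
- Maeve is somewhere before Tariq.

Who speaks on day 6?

With clue 1, Lena is ruled out for day 6.
With clues 1–2, Tariq is ruled out for day 6.
With clues 1–3, Viktor is ruled out for day 6.
With clues 1–4, Maeve is ruled out for day 6.
With clues 1–5, Beata is ruled out for day 6.
So day 6 is Mateo.

Mateo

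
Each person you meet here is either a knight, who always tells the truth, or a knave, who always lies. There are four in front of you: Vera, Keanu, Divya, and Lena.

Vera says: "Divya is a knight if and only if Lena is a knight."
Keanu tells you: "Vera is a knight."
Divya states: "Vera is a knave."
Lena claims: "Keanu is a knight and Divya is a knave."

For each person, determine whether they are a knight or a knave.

Consider Vera. Suppose Vera is a knight.
Then no assignment of the remaining roles makes every statement match its speaker's type — contradiction.
So Vera is a knave.
With that fixed, Keanu's statement is false, so Keanu is a knave.
With that fixed, Divya's statement is true, so Divya is a knight.
With that fixed, Lena's statement is false, so Lena is a knave.

Vera: knave, Keanu: knave, Divya: knight, Lena: knave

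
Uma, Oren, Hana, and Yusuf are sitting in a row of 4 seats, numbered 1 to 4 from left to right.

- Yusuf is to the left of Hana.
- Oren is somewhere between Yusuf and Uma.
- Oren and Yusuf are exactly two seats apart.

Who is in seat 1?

Yusuf

With clue 1, Hana is ruled out for seat 1.
With clues 1–2, Oren is ruled out for seat 1.
With clues 1–3, Uma is ruled out for seat 1.
So seat 1 is Yusuf.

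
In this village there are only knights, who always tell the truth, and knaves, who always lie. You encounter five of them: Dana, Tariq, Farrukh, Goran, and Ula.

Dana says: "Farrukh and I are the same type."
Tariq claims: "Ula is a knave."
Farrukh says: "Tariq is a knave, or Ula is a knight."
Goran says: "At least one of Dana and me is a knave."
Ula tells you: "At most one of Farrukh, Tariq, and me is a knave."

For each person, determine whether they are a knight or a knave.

Consider Dana. Suppose Dana is a knight.
Then whichever role Goran has, Goran's statement has the wrong truth value — contradiction.
So Dana is a knave.
With that fixed, Goran's statement is true, so Goran is a knight.
Consider Tariq. Suppose Tariq is a knight.
Then no assignment of the remaining roles makes every statement match its speaker's type — contradiction.
So Tariq is a knave.
With that fixed, Farrukh's statement is true, so Farrukh is a knight.
Consider Ula. Suppose Ula is a knave.
Then Tariq's statement comes out true, contradicting Tariq being a knave.
So Ula is a knight.

Dana: knave, Tariq: knave, Farrukh: knight, Goran: knight, Ula: knight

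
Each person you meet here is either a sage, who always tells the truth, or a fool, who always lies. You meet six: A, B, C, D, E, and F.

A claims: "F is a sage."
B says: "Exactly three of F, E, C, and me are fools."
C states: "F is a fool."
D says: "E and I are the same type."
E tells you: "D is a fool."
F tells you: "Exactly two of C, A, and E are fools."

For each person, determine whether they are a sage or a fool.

A: fool, B: fool, C: sage, D: fool, E: sage, F: fool

Consider A. Suppose A is a sage.
Then no assignment of the remaining roles makes every statement match its speaker's type — contradiction.
So A is a fool.
Consider B. Suppose B is a sage.
Then no assignment of the remaining roles makes every statement match its speaker's type — contradiction.
So B is a fool.
Consider C. Suppose C is a fool.
Then no assignment of the remaining roles makes every statement match its speaker's type — contradiction.
So C is a sage.
Consider D. Suppose D is a sage.
Then no assignment of the remaining roles makes every statement match its speaker's type — contradiction.
So D is a fool.
With that fixed, E's statement is true, so E is a sage.
With that fixed, F's statement is false, so F is a fool.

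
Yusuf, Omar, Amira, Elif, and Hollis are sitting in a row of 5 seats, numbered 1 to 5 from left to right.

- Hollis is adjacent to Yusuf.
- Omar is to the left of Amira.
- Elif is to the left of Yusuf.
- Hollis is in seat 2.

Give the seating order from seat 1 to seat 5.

From clues 1–2: Omar is in {1,2,3,4}.
From clues 1–3: Omar is in {1,2,4}.
From clues 1–4: Elif → seat 1, Hollis → seat 2, Yusuf → seat 3, Omar → seat 4, Amira → seat 5.

Elif, Hollis, Yusuf, Omar, Amira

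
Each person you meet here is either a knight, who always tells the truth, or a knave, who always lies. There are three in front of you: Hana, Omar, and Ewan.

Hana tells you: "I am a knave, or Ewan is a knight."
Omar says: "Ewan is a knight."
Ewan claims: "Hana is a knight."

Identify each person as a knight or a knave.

Consider Hana. Suppose Hana is a knave.
Then Hana's own statement would have to be false, but it can't be — contradiction.
So Hana is a knight.
With that fixed, Ewan's statement is true, so Ewan is a knight.
With that fixed, Omar's statement is true, so Omar is a knight.

Hana: knight, Omar: knight, Ewan: knight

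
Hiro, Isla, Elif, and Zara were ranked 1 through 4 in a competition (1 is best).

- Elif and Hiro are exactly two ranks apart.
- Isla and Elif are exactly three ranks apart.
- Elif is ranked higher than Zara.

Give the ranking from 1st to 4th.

From clues 1–2: Hiro is in {2,3}.
From clues 1–3: Elif → rank 1, Zara → rank 2, Hiro → rank 3, Isla → rank 4.

Elif, Zara, Hiro, Isla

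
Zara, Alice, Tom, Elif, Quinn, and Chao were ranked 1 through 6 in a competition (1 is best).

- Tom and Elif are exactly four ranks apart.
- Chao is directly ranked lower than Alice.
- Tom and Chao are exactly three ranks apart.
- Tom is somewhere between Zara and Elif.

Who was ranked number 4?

Alice

With clue 1, Elif and Tom are ruled out for rank 4.
With clues 1–3, Quinn and Zara are ruled out for rank 4.
With clues 1–4, Chao is ruled out for rank 4.
So rank 4 is Alice.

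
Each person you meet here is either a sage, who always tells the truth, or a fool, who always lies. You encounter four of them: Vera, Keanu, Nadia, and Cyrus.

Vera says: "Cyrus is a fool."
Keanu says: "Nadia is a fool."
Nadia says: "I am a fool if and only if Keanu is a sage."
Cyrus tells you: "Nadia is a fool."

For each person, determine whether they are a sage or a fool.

Vera: sage, Keanu: fool, Nadia: sage, Cyrus: fool

Consider Vera. Suppose Vera is a fool.
Then no assignment of the remaining roles makes every statement match its speaker's type — contradiction.
So Vera is a sage.
Consider Keanu. Suppose Keanu is a sage.
Then whichever role Nadia has, Nadia's statement has the wrong truth value — contradiction.
So Keanu is a fool.
Consider Nadia. Suppose Nadia is a fool.
Then Keanu's statement comes out true, contradicting Keanu being a fool.
So Nadia is a sage.
With that fixed, Cyrus's statement is false, so Cyrus is a fool.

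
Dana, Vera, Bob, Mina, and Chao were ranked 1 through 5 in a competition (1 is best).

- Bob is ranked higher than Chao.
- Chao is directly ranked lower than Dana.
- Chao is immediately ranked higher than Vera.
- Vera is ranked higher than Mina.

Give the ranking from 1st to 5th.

From clue 1: Bob is in {1,2,3,4}.
From clues 1–2: Dana is in {2,3,4}.
From clues 1–3: Dana is in {2,3}.
From clues 1–4: Bob → rank 1, Dana → rank 2, Chao → rank 3, Vera → rank 4, Mina → rank 5.

Bob, Dana, Chao, Vera, Mina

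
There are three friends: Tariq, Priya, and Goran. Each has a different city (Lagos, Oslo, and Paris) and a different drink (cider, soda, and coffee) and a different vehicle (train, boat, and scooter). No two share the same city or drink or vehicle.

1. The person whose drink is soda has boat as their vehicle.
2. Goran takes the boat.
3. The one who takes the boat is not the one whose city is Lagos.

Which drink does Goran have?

soda

With clues 1–2, cider and coffee are impossible for Goran's drink.
That leaves soda.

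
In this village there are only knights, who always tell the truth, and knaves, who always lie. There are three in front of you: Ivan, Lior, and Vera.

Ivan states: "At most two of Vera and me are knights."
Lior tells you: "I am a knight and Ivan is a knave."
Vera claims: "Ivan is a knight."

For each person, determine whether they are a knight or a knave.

Regardless of anyone's role, Ivan's statement is true, so Ivan is a knight.
With that fixed, Lior's statement is false, so Lior is a knave.
With that fixed, Vera's statement is true, so Vera is a knight.

Ivan: knight, Lior: knave, Vera: knight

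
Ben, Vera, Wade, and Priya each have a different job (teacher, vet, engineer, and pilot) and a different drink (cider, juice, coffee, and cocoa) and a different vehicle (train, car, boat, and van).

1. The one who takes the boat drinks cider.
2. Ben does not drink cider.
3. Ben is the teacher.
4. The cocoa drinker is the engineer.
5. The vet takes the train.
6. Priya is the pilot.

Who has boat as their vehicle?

Priya

With clues 1–2, Ben is impossible for the one with vehicle boat.
With clues 1–6, Vera and Wade are impossible for the one with vehicle boat.
That leaves Priya.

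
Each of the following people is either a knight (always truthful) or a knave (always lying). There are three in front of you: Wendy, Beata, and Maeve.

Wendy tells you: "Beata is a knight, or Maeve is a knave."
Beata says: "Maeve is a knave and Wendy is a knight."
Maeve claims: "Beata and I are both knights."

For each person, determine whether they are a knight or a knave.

Consider Wendy. Suppose Wendy is a knave.
Then no assignment of the remaining roles makes every statement match its speaker's type — contradiction.
So Wendy is a knight.
Consider Beata. Suppose Beata is a knave.
Then no assignment of the remaining roles makes every statement match its speaker's type — contradiction.
So Beata is a knight.
Consider Maeve. Suppose Maeve is a knight.
Then Beata's statement comes out false, contradicting Beata being a knight.
So Maeve is a knave.

Wendy: knight, Beata: knight, Maeve: knave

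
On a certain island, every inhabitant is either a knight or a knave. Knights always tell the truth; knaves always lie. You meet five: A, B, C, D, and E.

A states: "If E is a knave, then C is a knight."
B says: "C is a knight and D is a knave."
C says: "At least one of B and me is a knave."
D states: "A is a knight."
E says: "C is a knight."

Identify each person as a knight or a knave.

Consider A. Suppose A is a knave.
Then no assignment of the remaining roles makes every statement match its speaker's type — contradiction.
So A is a knight.
With that fixed, D's statement is true, so D is a knight.
With that fixed, B's statement is false, so B is a knave.
With that fixed, C's statement is true, so C is a knight.
With that fixed, E's statement is true, so E is a knight.

A: knight, B: knave, C: knight, D: knight, E: knight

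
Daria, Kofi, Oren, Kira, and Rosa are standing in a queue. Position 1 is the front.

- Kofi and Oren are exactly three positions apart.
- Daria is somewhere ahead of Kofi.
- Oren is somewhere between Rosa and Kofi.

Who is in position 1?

Rosa

With clues 1–2, Kofi is ruled out for position 1.
With clues 1–3, Daria, Kira, and Oren are ruled out for position 1.
So position 1 is Rosa.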